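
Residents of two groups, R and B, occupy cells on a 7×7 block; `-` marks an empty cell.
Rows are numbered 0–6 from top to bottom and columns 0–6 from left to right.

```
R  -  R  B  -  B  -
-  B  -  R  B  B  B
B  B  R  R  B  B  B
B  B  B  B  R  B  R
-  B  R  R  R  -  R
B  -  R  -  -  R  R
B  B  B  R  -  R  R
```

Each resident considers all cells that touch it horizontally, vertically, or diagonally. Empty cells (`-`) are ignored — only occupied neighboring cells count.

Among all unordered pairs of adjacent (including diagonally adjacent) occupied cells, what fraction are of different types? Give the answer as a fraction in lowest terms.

Scan each occupied cell's neighbors to the right and below (and the two forward diagonals) so each pair is counted once.
Row 0: R(0,0)–B(1,1)≠ R(0,2)–B(0,3)≠ R(0,2)–R(1,3)= R(0,2)–B(1,1)≠ B(0,3)–R(1,3)≠ B(0,3)–B(1,4)= B(0,5)–B(1,5)= B(0,5)–B(1,6)= B(0,5)–B(1,4)=  → 4/9 unlike.
Row 1: B(1,1)–B(2,1)= B(1,1)–R(2,2)≠ B(1,1)–B(2,0)= R(1,3)–B(1,4)≠ R(1,3)–R(2,3)= R(1,3)–B(2,4)≠ R(1,3)–R(2,2)= B(1,4)–B(1,5)= B(1,4)–B(2,4)= B(1,4)–B(2,5)= B(1,4)–R(2,3)≠ B(1,5)–B(1,6)= B(1,5)–B(2,5)= B(1,5)–B(2,6)= B(1,5)–B(2,4)= B(1,6)–B(2,6)= B(1,6)–B(2,5)=  → 4/17 unlike.
Row 2: B(2,0)–B(2,1)= B(2,0)–B(3,0)= B(2,0)–B(3,1)= B(2,1)–R(2,2)≠ B(2,1)–B(3,1)= B(2,1)–B(3,2)= B(2,1)–B(3,0)= R(2,2)–R(2,3)= R(2,2)–B(3,2)≠ R(2,2)–B(3,3)≠ R(2,2)–B(3,1)≠ R(2,3)–B(2,4)≠ R(2,3)–B(3,3)≠ R(2,3)–R(3,4)= R(2,3)–B(3,2)≠ B(2,4)–B(2,5)= B(2,4)–R(3,4)≠ B(2,4)–B(3,5)= B(2,4)–B(3,3)= B(2,5)–B(2,6)= B(2,5)–B(3,5)= B(2,5)–R(3,6)≠ B(2,5)–R(3,4)≠ B(2,6)–R(3,6)≠ B(2,6)–B(3,5)=  → 11/25 unlike.
Row 3: B(3,0)–B(3,1)= B(3,0)–B(4,1)= B(3,1)–B(3,2)= B(3,1)–B(4,1)= B(3,1)–R(4,2)≠ B(3,2)–B(3,3)= B(3,2)–R(4,2)≠ B(3,2)–R(4,3)≠ B(3,2)–B(4,1)= B(3,3)–R(3,4)≠ B(3,3)–R(4,3)≠ B(3,3)–R(4,4)≠ B(3,3)–R(4,2)≠ R(3,4)–B(3,5)≠ R(3,4)–R(4,4)= R(3,4)–R(4,3)= B(3,5)–R(3,6)≠ B(3,5)–R(4,6)≠ B(3,5)–R(4,4)≠ R(3,6)–R(4,6)=  → 11/20 unlike.
Row 4: B(4,1)–R(4,2)≠ B(4,1)–R(5,2)≠ B(4,1)–B(5,0)= R(4,2)–R(4,3)= R(4,2)–R(5,2)= R(4,3)–R(4,4)= R(4,3)–R(5,2)= R(4,4)–R(5,5)= R(4,6)–R(5,6)= R(4,6)–R(5,5)=  → 2/10 unlike.
Row 5: B(5,0)–B(6,0)= B(5,0)–B(6,1)= R(5,2)–B(6,2)≠ R(5,2)–R(6,3)= R(5,2)–B(6,1)≠ R(5,5)–R(5,6)= R(5,5)–R(6,5)= R(5,5)–R(6,6)= R(5,6)–R(6,6)= R(5,6)–R(6,5)=  → 2/10 unlike.
Row 6: B(6,0)–B(6,1)= B(6,1)–B(6,2)= B(6,2)–R(6,3)≠ R(6,5)–R(6,6)=  → 1/4 unlike.
Total adjacent occupied pairs: 95; unlike-type pairs: 35.
35/95 reduces to 7/19.

7/19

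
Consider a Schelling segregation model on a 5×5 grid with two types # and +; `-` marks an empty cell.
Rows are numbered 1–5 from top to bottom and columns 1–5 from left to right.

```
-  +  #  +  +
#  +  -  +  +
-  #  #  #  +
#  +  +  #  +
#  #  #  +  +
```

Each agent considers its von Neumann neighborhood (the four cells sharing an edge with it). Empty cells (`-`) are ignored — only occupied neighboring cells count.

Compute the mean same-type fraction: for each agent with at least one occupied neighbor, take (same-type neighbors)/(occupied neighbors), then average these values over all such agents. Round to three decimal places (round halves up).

(1,2)+ 1/2
(1,3)# 0/2
(1,4)+ 2/3
(1,5)+ 2/2
(2,1)# 0/1
(2,2)+ 1/3
(2,4)+ 2/3
(2,5)+ 3/3
(3,2)# 1/3
(3,3)# 2/3
(3,4)# 2/4
(3,5)+ 2/3
(4,1)# 1/2
(4,2)+ 1/4
(4,3)+ 1/4
(4,4)# 1/4
(4,5)+ 2/3
(5,1)# 2/2
(5,2)# 2/3
(5,3)# 1/3
(5,4)+ 1/3
(5,5)+ 2/2
Sum over 22 agents: 1/2 + 0/2 + 2/3 + 2/2 + 0/1 + 1/3 + 2/3 + 3/3 + 1/3 + 2/3 + 2/4 + 2/3 + 1/2 + 1/4 + 1/4 + 1/4 + 2/3 + 2/2 + 2/3 + 1/3 + 1/3 + 2/2 = 139/12; mean = 139/12 ÷ 22 = 139/264 = 0.526515… → 0.527.

0.527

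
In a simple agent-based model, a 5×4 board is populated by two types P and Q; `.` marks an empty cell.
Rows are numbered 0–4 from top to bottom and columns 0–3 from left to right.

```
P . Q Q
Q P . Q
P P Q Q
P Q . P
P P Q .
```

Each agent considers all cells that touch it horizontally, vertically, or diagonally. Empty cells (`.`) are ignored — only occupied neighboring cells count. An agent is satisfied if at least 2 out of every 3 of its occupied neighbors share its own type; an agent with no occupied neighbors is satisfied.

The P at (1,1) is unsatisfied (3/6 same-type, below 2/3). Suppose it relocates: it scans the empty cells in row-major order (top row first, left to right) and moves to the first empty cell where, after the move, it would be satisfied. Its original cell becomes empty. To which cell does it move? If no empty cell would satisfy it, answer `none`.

none

Vacating (1,1). Empty cells in order:
  (0,1): 1/3 same-type → still unsatisfied.
  (1,2): 1/6 same-type → still unsatisfied.
  (3,2): 3/7 same-type → still unsatisfied.
  (4,3): 1/2 same-type → still unsatisfied.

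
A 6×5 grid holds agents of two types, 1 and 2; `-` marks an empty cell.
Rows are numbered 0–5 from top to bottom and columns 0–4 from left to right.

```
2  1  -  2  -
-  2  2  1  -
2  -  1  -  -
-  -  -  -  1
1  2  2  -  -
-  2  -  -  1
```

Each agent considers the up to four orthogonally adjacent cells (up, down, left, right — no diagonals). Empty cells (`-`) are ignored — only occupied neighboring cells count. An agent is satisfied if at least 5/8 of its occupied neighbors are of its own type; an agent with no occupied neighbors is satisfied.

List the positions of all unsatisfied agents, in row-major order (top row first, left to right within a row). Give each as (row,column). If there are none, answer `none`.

(0,0)2 0/1 not
(0,1)1 0/2 not
(0,3)2 0/1 not
(1,1)2 1/2 not
(1,2)2 1/3 not
(1,3)1 0/2 not
(2,0)2 0/0 satisfied
(2,2)1 0/1 not
(3,4)1 0/0 satisfied
(4,0)1 0/1 not
(4,1)2 2/3 satisfied
(4,2)2 1/1 satisfied
(5,1)2 1/1 satisfied
(5,4)1 0/0 satisfied

(0,0), (0,1), (0,3), (1,1), (1,2), (1,3), (2,2), (4,0)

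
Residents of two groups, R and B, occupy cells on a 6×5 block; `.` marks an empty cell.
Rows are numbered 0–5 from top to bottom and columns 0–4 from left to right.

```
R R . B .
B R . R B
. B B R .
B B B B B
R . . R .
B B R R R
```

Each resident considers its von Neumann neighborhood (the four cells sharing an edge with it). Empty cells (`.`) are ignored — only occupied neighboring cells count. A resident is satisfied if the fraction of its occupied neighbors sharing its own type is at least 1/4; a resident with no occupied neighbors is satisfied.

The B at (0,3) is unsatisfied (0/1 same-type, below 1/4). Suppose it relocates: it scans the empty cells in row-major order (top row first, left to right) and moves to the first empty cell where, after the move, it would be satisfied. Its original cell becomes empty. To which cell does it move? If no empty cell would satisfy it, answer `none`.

(0,4)

Vacating (0,3). Empty cells in order:
  (0,2): 0/1 same-type → still unsatisfied.
  (0,4): 1/1 same-type → satisfied — stop here.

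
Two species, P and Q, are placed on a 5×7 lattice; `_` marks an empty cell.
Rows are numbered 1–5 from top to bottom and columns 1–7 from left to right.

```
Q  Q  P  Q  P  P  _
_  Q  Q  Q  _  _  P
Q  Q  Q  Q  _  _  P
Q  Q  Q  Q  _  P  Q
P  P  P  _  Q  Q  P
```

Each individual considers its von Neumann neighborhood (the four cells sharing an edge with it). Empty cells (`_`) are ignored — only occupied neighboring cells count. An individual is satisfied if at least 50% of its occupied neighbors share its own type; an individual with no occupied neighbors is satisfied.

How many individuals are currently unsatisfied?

(1,1)Q 1/1 ✓
(1,2)Q 2/3 ✓
(1,3)P 0/3 ✗
(1,4)Q 1/3 ✗
(1,5)P 1/2 ✓
(1,6)P 1/1 ✓
(2,2)Q 3/3 ✓
(2,3)Q 3/4 ✓
(2,4)Q 3/3 ✓
(2,7)P 1/1 ✓
(3,1)Q 2/2 ✓
(3,2)Q 4/4 ✓
(3,3)Q 4/4 ✓
(3,4)Q 3/3 ✓
(3,7)P 1/2 ✓
(4,1)Q 2/3 ✓
(4,2)Q 3/4 ✓
(4,3)Q 3/4 ✓
(4,4)Q 2/2 ✓
(4,6)P 0/2 ✗
(4,7)Q 0/3 ✗
(5,1)P 1/2 ✓
(5,2)P 2/3 ✓
(5,3)P 1/2 ✓
(5,5)Q 1/1 ✓
(5,6)Q 1/3 ✗
(5,7)P 0/2 ✗
Unsatisfied: (1,3), (1,4), (4,6), (4,7), (5,6), (5,7) — 6 in total.

6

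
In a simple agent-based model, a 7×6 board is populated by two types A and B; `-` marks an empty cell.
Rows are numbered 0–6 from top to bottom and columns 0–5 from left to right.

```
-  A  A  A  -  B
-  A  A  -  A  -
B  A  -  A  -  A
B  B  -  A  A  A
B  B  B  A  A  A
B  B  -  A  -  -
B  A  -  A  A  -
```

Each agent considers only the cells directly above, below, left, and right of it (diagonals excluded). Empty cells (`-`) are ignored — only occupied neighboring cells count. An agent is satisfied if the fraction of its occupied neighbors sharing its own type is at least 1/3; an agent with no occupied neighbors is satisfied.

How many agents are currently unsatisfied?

1

(0,1)A 2/2 ok
(0,2)A 3/3 ok
(0,3)A 1/1 ok
(0,5)B 0/0 ok
(1,1)A 3/3 ok
(1,2)A 2/2 ok
(1,4)A 0/0 ok
(2,0)B 1/2 ok
(2,1)A 1/3 ok
(2,3)A 1/1 ok
(2,5)A 1/1 ok
(3,0)B 3/3 ok
(3,1)B 2/3 ok
(3,3)A 3/3 ok
(3,4)A 3/3 ok
(3,5)A 3/3 ok
(4,0)B 3/3 ok
(4,1)B 4/4 ok
(4,2)B 1/2 ok
(4,3)A 3/4 ok
(4,4)A 3/3 ok
(4,5)A 2/2 ok
(5,0)B 3/3 ok
(5,1)B 2/3 ok
(5,3)A 2/2 ok
(6,0)B 1/2 ok
(6,1)A 0/2 unhappy
(6,3)A 2/2 ok
(6,4)A 1/1 ok
Unsatisfied: (6,1) — 1 in total.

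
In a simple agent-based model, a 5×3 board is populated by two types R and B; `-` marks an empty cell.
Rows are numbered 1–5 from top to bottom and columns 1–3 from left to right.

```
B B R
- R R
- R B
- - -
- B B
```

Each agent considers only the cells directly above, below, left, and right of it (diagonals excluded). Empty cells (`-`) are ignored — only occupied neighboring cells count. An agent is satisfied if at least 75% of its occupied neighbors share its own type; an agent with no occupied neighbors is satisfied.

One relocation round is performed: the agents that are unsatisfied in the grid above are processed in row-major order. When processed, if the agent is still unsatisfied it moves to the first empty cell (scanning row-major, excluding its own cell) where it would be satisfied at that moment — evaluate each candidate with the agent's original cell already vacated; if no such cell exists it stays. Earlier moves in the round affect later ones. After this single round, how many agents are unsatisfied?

Initially unsatisfied (in order): (1,2), (1,3), (2,2), (2,3), (3,2), (3,3).
  (1,2) → (4,1).
  (1,3): now satisfied by earlier moves; stays.
  (2,2): now satisfied by earlier moves; stays.
  (2,3): no empty cell satisfies it; stays.
  (3,2): no empty cell satisfies it; stays.
  (3,3) → (4,3).
Resulting grid:
B - R
- R R
- R -
B - B
- B B
All satisfied now.

0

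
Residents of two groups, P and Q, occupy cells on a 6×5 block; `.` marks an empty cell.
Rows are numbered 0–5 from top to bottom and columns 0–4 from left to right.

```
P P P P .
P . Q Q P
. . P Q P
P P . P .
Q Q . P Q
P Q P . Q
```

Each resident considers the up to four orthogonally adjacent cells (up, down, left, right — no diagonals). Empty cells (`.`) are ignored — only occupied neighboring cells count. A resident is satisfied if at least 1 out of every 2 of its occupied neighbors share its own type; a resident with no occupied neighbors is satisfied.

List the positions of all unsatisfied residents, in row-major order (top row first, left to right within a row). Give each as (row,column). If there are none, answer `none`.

Row 0: (0,0)P 2/2 ok · (0,1)P 2/2 ok · (0,2)P 2/3 ok · (0,3)P 1/2 ok
Row 1: (1,0)P 1/1 ok · (1,2)Q 1/3 unhappy · (1,3)Q 2/4 ok · (1,4)P 1/2 ok
Row 2: (2,2)P 0/2 unhappy · (2,3)Q 1/4 unhappy · (2,4)P 1/2 ok
Row 3: (3,0)P 1/2 ok · (3,1)P 1/2 ok · (3,3)P 1/2 ok
Row 4: (4,0)Q 1/3 unhappy · (4,1)Q 2/3 ok · (4,3)P 1/2 ok · (4,4)Q 1/2 ok
Row 5: (5,0)P 0/2 unhappy · (5,1)Q 1/3 unhappy · (5,2)P 0/1 unhappy · (5,4)Q 1/1 ok

(1,2), (2,2), (2,3), (4,0), (5,0), (5,1), (5,2)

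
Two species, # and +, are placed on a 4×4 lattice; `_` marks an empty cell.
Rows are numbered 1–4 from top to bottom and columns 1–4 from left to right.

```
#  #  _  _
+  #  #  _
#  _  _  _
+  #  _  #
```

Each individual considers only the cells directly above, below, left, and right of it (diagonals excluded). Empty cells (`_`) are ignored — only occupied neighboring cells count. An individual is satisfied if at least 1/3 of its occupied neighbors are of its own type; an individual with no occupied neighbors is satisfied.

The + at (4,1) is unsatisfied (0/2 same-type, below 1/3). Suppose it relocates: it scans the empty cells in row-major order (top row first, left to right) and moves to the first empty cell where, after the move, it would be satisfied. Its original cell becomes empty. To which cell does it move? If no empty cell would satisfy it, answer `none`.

(1,4)

Vacating (4,1). Empty cells in order:
  (1,3): 0/2 same-type → still unsatisfied.
  (1,4): 0/0 same-type → satisfied — stop here.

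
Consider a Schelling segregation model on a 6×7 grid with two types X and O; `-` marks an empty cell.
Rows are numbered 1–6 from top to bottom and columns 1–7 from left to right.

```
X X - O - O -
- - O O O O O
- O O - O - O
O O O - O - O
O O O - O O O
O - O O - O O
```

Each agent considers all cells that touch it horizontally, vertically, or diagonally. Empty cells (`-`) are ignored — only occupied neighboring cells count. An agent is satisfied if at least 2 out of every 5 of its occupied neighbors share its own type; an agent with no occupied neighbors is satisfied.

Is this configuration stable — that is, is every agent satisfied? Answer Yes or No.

Yes

(1,1)X 1/1 satisfied
(1,2)X 1/2 satisfied
(1,4)O 3/3 satisfied
(1,6)O 3/3 satisfied
(2,3)O 4/5 satisfied
(2,4)O 5/5 satisfied
(2,5)O 5/5 satisfied
(2,6)O 5/5 satisfied
(2,7)O 3/3 satisfied
(3,2)O 5/5 satisfied
(3,3)O 5/5 satisfied
(3,5)O 4/4 satisfied
(3,7)O 3/3 satisfied
(4,1)O 4/4 satisfied
(4,2)O 7/7 satisfied
(4,3)O 5/5 satisfied
(4,5)O 3/3 satisfied
(4,7)O 3/3 satisfied
(5,1)O 4/4 satisfied
(5,2)O 7/7 satisfied
(5,3)O 5/5 satisfied
(5,5)O 4/4 satisfied
(5,6)O 6/6 satisfied
(5,7)O 4/4 satisfied
(6,1)O 2/2 satisfied
(6,3)O 3/3 satisfied
(6,4)O 3/3 satisfied
(6,6)O 4/4 satisfied
(6,7)O 3/3 satisfied
All meet the threshold, so the configuration is stable.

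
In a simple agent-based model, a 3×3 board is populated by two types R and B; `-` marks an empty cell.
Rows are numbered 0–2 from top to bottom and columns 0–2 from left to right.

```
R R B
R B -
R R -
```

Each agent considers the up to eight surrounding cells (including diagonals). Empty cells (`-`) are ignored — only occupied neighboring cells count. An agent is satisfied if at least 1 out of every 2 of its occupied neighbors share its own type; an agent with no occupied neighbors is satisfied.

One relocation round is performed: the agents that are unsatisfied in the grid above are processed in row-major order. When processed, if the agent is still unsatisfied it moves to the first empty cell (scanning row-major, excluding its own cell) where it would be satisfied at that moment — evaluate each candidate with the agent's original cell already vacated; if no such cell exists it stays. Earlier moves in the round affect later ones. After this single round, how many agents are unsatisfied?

1

Initially unsatisfied (in order): (1,1).
  (1,1): no empty cell satisfies it; stays.
Resulting grid:
R R B
R B -
R R -
Unsatisfied now: (1,1).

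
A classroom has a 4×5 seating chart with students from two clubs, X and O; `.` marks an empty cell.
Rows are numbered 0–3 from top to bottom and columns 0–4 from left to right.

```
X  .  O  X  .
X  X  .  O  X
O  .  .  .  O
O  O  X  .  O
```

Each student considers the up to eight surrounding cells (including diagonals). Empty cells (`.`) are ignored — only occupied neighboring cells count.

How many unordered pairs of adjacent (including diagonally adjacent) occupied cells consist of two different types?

Scan each occupied cell's neighbors to the right and below (and the two forward diagonals) so each pair is counted once.
Row 0: X(0,0)–X(1,0)= X(0,0)–X(1,1)= O(0,2)–X(0,3)≠ O(0,2)–O(1,3)= O(0,2)–X(1,1)≠ X(0,3)–O(1,3)≠ X(0,3)–X(1,4)=  → 3/7 unlike.
Row 1: X(1,0)–X(1,1)= X(1,0)–O(2,0)≠ X(1,1)–O(2,0)≠ O(1,3)–X(1,4)≠ O(1,3)–O(2,4)= X(1,4)–O(2,4)≠  → 4/6 unlike.
Row 2: O(2,0)–O(3,0)= O(2,0)–O(3,1)= O(2,4)–O(3,4)=  → 0/3 unlike.
Row 3: O(3,0)–O(3,1)= O(3,1)–X(3,2)≠  → 1/2 unlike.
Total adjacent occupied pairs: 18; unlike-type pairs: 8.

8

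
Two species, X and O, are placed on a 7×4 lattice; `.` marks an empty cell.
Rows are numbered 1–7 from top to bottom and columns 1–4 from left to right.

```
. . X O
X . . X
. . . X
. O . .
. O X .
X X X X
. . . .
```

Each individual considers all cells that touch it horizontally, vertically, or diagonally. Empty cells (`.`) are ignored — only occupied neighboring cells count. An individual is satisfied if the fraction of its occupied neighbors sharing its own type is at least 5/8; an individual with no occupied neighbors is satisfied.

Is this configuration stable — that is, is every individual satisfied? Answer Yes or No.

No

(1,3)X 1/2 not
(1,4)O 0/2 not
(2,1)X 0/0 satisfied
(2,4)X 2/3 satisfied
(3,4)X 1/1 satisfied
(4,2)O 1/2 not
(5,2)O 1/5 not
(5,3)X 3/5 not
(6,1)X 1/2 not
(6,2)X 3/4 satisfied
(6,3)X 3/4 satisfied
(6,4)X 2/2 satisfied
For instance (1,3) has only 1/2 same-type neighbors, below 5/8.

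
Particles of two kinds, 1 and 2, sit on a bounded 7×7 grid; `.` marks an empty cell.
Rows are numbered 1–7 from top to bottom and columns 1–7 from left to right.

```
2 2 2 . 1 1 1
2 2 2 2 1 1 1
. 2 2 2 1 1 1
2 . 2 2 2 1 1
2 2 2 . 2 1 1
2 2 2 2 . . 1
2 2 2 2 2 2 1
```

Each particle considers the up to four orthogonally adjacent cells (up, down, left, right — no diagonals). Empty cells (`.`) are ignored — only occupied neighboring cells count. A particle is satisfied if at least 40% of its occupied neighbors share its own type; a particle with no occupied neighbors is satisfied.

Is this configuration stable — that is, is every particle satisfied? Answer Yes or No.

(1,1)2 2/2 satisfied
(1,2)2 3/3 satisfied
(1,3)2 2/2 satisfied
(1,5)1 2/2 satisfied
(1,6)1 3/3 satisfied
(1,7)1 2/2 satisfied
(2,1)2 2/2 satisfied
(2,2)2 4/4 satisfied
(2,3)2 4/4 satisfied
(2,4)2 2/3 satisfied
(2,5)1 3/4 satisfied
(2,6)1 4/4 satisfied
(2,7)1 3/3 satisfied
(3,2)2 2/2 satisfied
(3,3)2 4/4 satisfied
(3,4)2 3/4 satisfied
(3,5)1 2/4 satisfied
(3,6)1 4/4 satisfied
(3,7)1 3/3 satisfied
(4,1)2 1/1 satisfied
(4,3)2 3/3 satisfied
(4,4)2 3/3 satisfied
(4,5)2 2/4 satisfied
(4,6)1 3/4 satisfied
(4,7)1 3/3 satisfied
(5,1)2 3/3 satisfied
(5,2)2 3/3 satisfied
(5,3)2 3/3 satisfied
(5,5)2 1/2 satisfied
(5,6)1 2/3 satisfied
(5,7)1 3/3 satisfied
(6,1)2 3/3 satisfied
(6,2)2 4/4 satisfied
(6,3)2 4/4 satisfied
(6,4)2 2/2 satisfied
(6,7)1 2/2 satisfied
(7,1)2 2/2 satisfied
(7,2)2 3/3 satisfied
(7,3)2 3/3 satisfied
(7,4)2 3/3 satisfied
(7,5)2 2/2 satisfied
(7,6)2 1/2 satisfied
(7,7)1 1/2 satisfied
All meet the threshold, so the configuration is stable.

Yes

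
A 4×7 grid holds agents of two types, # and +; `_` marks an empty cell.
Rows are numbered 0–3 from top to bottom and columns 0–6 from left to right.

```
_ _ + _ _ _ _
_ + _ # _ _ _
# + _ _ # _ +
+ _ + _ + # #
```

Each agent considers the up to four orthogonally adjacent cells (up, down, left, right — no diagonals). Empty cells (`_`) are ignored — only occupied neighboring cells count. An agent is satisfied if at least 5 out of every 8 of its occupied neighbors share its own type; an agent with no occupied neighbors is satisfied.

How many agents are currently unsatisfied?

8

Row 0: (0,2)+ 0/0 ✓
Row 1: (1,1)+ 1/1 ✓ · (1,3)# 0/0 ✓
Row 2: (2,0)# 0/2 ✗ · (2,1)+ 1/2 ✗ · (2,4)# 0/1 ✗ · (2,6)+ 0/1 ✗
Row 3: (3,0)+ 0/1 ✗ · (3,2)+ 0/0 ✓ · (3,4)+ 0/2 ✗ · (3,5)# 1/2 ✗ · (3,6)# 1/2 ✗
Unsatisfied: (2,0), (2,1), (2,4), (2,6), (3,0), (3,4), (3,5), (3,6) — 8 in total.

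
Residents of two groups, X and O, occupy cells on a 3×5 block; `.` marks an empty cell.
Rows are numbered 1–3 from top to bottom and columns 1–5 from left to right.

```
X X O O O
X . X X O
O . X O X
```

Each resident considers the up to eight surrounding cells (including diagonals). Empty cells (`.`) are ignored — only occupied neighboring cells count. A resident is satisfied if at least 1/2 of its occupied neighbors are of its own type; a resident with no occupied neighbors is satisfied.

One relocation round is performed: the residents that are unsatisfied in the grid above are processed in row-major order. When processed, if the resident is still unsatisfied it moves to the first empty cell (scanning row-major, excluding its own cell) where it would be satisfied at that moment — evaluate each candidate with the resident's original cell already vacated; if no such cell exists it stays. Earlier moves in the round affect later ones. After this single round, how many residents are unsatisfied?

2

Initially unsatisfied (in order): (1,3), (2,4), (3,1), (3,4), (3,5).
  (1,3): no empty cell satisfies it; stays.
  (2,4) → (2,2).
  (3,1) → (2,4).
  (3,4): no empty cell satisfies it; stays.
  (3,5) → (3,1).
Resulting grid:
X X O O O
X X X O O
X . X O .
Unsatisfied now: (1,3), (2,3).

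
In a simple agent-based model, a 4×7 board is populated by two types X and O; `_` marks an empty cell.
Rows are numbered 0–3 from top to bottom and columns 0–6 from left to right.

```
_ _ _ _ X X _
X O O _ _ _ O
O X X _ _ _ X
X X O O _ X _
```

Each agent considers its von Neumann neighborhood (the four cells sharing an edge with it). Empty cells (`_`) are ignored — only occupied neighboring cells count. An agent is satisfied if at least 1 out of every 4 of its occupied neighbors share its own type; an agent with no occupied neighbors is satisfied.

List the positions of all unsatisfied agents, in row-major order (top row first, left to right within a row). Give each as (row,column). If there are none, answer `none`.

(0,4)X 1/1 ✓
(0,5)X 1/1 ✓
(1,0)X 0/2 ✗
(1,1)O 1/3 ✓
(1,2)O 1/2 ✓
(1,6)O 0/1 ✗
(2,0)O 0/3 ✗
(2,1)X 2/4 ✓
(2,2)X 1/3 ✓
(2,6)X 0/1 ✗
(3,0)X 1/2 ✓
(3,1)X 2/3 ✓
(3,2)O 1/3 ✓
(3,3)O 1/1 ✓
(3,5)X 0/0 ✓

(1,0), (1,6), (2,0), (2,6)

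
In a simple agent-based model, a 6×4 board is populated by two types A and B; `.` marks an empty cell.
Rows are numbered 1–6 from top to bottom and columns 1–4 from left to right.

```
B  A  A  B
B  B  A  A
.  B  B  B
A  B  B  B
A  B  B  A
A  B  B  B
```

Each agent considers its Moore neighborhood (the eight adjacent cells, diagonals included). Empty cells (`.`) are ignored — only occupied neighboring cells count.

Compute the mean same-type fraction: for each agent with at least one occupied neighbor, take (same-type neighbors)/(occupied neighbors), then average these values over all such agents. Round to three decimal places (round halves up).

(1,1)B 2/3
(1,2)A 2/5
(1,3)A 3/5
(1,4)B 0/3
(2,1)B 3/4
(2,2)B 4/7
(2,3)A 3/8
(2,4)A 2/5
(3,2)B 5/7
(3,3)B 6/8
(3,4)B 3/5
(4,1)A 1/4
(4,2)B 5/7
(4,3)B 7/8
(4,4)B 4/5
(5,1)A 2/5
(5,2)B 5/8
(5,3)B 7/8
(5,4)A 0/5
(6,1)A 1/3
(6,2)B 3/5
(6,3)B 4/5
(6,4)B 2/3
Sum over 23 agents: 2/3 + 2/5 + 3/5 + 0/3 + 3/4 + 4/7 + 3/8 + 2/5 + 5/7 + 6/8 + 3/5 + 1/4 + 5/7 + 7/8 + 4/5 + 2/5 + 5/8 + 7/8 + 0/5 + 1/3 + 3/5 + 4/5 + 2/3 = 383/30; mean = 383/30 ÷ 23 = 383/690 = 0.555072… → 0.555.

0.555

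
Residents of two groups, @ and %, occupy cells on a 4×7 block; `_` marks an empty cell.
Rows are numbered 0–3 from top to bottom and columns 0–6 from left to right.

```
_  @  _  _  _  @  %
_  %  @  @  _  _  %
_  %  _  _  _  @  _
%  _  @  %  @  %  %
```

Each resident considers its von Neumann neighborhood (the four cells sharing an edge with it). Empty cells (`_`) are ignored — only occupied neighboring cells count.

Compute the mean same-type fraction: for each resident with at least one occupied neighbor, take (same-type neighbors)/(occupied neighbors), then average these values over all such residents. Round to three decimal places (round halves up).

(0,1)@ 0/1
(0,5)@ 0/1
(0,6)% 1/2
(1,1)% 1/3
(1,2)@ 1/2
(1,3)@ 1/1
(1,6)% 1/1
(2,1)% 1/1
(2,5)@ 0/1
(3,0)% — no occupied neighbors
(3,2)@ 0/1
(3,3)% 0/2
(3,4)@ 0/2
(3,5)% 1/3
(3,6)% 1/1
Sum over 14 residents: 0/1 + 0/1 + 1/2 + 1/3 + 1/2 + 1/1 + 1/1 + 1/1 + 0/1 + 0/1 + 0/2 + 0/2 + 1/3 + 1/1 = 17/3; mean = 17/3 ÷ 14 = 17/42 = 0.404761… → 0.405.

0.405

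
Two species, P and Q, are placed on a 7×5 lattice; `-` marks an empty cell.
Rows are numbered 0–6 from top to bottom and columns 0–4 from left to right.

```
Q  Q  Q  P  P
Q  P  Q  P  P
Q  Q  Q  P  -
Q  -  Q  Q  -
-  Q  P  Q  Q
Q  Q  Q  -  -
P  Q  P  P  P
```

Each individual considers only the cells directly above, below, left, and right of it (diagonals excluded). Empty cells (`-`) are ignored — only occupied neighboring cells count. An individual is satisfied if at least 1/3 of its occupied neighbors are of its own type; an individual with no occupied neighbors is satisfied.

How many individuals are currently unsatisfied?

Row 0: (0,0)Q 2/2 satisfied · (0,1)Q 2/3 satisfied · (0,2)Q 2/3 satisfied · (0,3)P 2/3 satisfied · (0,4)P 2/2 satisfied
Row 1: (1,0)Q 2/3 satisfied · (1,1)P 0/4 not · (1,2)Q 2/4 satisfied · (1,3)P 3/4 satisfied · (1,4)P 2/2 satisfied
Row 2: (2,0)Q 3/3 satisfied · (2,1)Q 2/3 satisfied · (2,2)Q 3/4 satisfied · (2,3)P 1/3 satisfied
Row 3: (3,0)Q 1/1 satisfied · (3,2)Q 2/3 satisfied · (3,3)Q 2/3 satisfied
Row 4: (4,1)Q 1/2 satisfied · (4,2)P 0/4 not · (4,3)Q 2/3 satisfied · (4,4)Q 1/1 satisfied
Row 5: (5,0)Q 1/2 satisfied · (5,1)Q 4/4 satisfied · (5,2)Q 1/3 satisfied
Row 6: (6,0)P 0/2 not · (6,1)Q 1/3 satisfied · (6,2)P 1/3 satisfied · (6,3)P 2/2 satisfied · (6,4)P 1/1 satisfied
Unsatisfied: (1,1), (4,2), (6,0) — 3 in total.

3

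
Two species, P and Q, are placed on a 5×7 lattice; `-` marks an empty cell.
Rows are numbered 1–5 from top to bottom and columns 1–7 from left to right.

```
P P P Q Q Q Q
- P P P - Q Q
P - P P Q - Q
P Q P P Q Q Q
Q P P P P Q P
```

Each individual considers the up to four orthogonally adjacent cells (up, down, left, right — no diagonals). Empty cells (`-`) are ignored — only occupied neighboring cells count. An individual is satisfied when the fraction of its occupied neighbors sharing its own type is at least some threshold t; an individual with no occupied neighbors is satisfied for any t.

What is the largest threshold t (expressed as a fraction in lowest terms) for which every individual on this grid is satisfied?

(1,1)P 1/1
(1,2)P 3/3
(1,3)P 2/3
(1,4)Q 1/3
(1,5)Q 2/2
(1,6)Q 3/3
(1,7)Q 2/2
(2,2)P 2/2
(2,3)P 4/4
(2,4)P 2/3
(2,6)Q 2/2
(2,7)Q 3/3
(3,1)P 1/1
(3,3)P 3/3
(3,4)P 3/4
(3,5)Q 1/2
(3,7)Q 2/2
(4,1)P 1/3
(4,2)Q 0/3
(4,3)P 3/4
(4,4)P 3/4
(4,5)Q 2/4
(4,6)Q 3/3
(4,7)Q 2/3
(5,1)Q 0/2
(5,2)P 1/3
(5,3)P 3/3
(5,4)P 3/3
(5,5)P 1/3
(5,6)Q 1/3
(5,7)P 0/2
The smallest same-type fraction is 0/3 at (4,2), which reduces to 0/1. Any threshold above that leaves this individual unsatisfied.

0/1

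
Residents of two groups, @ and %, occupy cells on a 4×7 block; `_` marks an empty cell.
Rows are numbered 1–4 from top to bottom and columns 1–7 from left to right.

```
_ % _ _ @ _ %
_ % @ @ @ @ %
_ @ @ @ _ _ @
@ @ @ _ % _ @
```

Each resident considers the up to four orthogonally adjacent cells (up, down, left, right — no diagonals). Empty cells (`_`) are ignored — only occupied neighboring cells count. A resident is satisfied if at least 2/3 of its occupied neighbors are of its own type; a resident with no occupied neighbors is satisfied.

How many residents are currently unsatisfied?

4

(1,2)% 1/1 ok
(1,5)@ 1/1 ok
(1,7)% 1/1 ok
(2,2)% 1/3 unhappy
(2,3)@ 2/3 ok
(2,4)@ 3/3 ok
(2,5)@ 3/3 ok
(2,6)@ 1/2 unhappy
(2,7)% 1/3 unhappy
(3,2)@ 2/3 ok
(3,3)@ 4/4 ok
(3,4)@ 2/2 ok
(3,7)@ 1/2 unhappy
(4,1)@ 1/1 ok
(4,2)@ 3/3 ok
(4,3)@ 2/2 ok
(4,5)% 0/0 ok
(4,7)@ 1/1 ok
Unsatisfied: (2,2), (2,6), (2,7), (3,7) — 4 in total.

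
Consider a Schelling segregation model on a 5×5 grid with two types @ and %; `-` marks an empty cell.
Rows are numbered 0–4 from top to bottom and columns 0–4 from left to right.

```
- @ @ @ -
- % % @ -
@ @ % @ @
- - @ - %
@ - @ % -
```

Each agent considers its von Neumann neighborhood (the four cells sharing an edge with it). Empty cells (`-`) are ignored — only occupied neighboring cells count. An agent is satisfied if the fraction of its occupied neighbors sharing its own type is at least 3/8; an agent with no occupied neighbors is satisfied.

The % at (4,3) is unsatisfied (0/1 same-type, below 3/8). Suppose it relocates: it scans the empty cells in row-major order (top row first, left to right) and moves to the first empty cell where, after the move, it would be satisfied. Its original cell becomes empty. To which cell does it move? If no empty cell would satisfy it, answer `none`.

(1,0)

Vacating (4,3). Empty cells in order:
  (0,0): 0/1 same-type → still unsatisfied.
  (0,4): 0/1 same-type → still unsatisfied.
  (1,0): 1/2 same-type → satisfied — stop here.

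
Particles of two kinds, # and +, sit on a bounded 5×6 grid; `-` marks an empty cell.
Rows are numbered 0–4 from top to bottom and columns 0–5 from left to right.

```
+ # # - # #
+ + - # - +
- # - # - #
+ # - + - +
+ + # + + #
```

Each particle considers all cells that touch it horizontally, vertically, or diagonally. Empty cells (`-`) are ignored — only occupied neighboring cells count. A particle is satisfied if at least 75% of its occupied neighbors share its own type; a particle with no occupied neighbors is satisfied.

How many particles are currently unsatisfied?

(0,0)+ 2/3 not
(0,1)# 1/4 not
(0,2)# 2/3 not
(0,4)# 2/3 not
(0,5)# 1/2 not
(1,0)+ 2/4 not
(1,1)+ 2/5 not
(1,3)# 3/3 satisfied
(1,5)+ 0/3 not
(2,1)# 1/4 not
(2,3)# 1/2 not
(2,5)# 0/2 not
(3,0)+ 2/4 not
(3,1)# 2/5 not
(3,3)+ 2/4 not
(3,5)+ 1/3 not
(4,0)+ 2/3 not
(4,1)+ 2/4 not
(4,2)# 1/4 not
(4,3)+ 2/3 not
(4,4)+ 3/4 satisfied
(4,5)# 0/2 not
Unsatisfied: (0,0), (0,1), (0,2), (0,4), (0,5), (1,0), (1,1), (1,5), (2,1), (2,3), (2,5), (3,0), (3,1), (3,3), (3,5), (4,0), (4,1), (4,2), (4,3), (4,5) — 20 in total.

20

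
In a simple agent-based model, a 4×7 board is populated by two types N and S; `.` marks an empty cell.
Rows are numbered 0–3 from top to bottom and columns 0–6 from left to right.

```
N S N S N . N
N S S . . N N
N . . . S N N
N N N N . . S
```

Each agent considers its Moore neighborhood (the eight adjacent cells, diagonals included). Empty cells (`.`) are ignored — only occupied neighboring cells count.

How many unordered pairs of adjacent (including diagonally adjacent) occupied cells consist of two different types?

Scan each occupied cell's neighbors to the right and below (and the two forward diagonals) so each pair is counted once.
Row 0: N(0,0)–S(0,1)≠ N(0,0)–N(1,0)= N(0,0)–S(1,1)≠ S(0,1)–N(0,2)≠ S(0,1)–S(1,1)= S(0,1)–S(1,2)= S(0,1)–N(1,0)≠ N(0,2)–S(0,3)≠ N(0,2)–S(1,2)≠ N(0,2)–S(1,1)≠ S(0,3)–N(0,4)≠ S(0,3)–S(1,2)= N(0,4)–N(1,5)= N(0,6)–N(1,6)= N(0,6)–N(1,5)=  → 8/15 unlike.
Row 1: N(1,0)–S(1,1)≠ N(1,0)–N(2,0)= S(1,1)–S(1,2)= S(1,1)–N(2,0)≠ N(1,5)–N(1,6)= N(1,5)–N(2,5)= N(1,5)–N(2,6)= N(1,5)–S(2,4)≠ N(1,6)–N(2,6)= N(1,6)–N(2,5)=  → 3/10 unlike.
Row 2: N(2,0)–N(3,0)= N(2,0)–N(3,1)= S(2,4)–N(2,5)≠ S(2,4)–N(3,3)≠ N(2,5)–N(2,6)= N(2,5)–S(3,6)≠ N(2,6)–S(3,6)≠  → 4/7 unlike.
Row 3: N(3,0)–N(3,1)= N(3,1)–N(3,2)= N(3,2)–N(3,3)=  → 0/3 unlike.
Total adjacent occupied pairs: 35; unlike-type pairs: 15.

15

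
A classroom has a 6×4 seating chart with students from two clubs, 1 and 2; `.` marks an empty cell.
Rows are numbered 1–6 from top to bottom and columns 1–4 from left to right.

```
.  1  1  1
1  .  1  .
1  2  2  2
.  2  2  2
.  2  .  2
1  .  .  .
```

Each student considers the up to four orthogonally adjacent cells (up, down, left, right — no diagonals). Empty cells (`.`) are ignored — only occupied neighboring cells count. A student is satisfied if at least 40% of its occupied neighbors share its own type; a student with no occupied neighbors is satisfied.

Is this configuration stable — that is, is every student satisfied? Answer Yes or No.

Yes

(1,2)1 1/1 satisfied
(1,3)1 3/3 satisfied
(1,4)1 1/1 satisfied
(2,1)1 1/1 satisfied
(2,3)1 1/2 satisfied
(3,1)1 1/2 satisfied
(3,2)2 2/3 satisfied
(3,3)2 3/4 satisfied
(3,4)2 2/2 satisfied
(4,2)2 3/3 satisfied
(4,3)2 3/3 satisfied
(4,4)2 3/3 satisfied
(5,2)2 1/1 satisfied
(5,4)2 1/1 satisfied
(6,1)1 0/0 satisfied
All meet the threshold, so the configuration is stable.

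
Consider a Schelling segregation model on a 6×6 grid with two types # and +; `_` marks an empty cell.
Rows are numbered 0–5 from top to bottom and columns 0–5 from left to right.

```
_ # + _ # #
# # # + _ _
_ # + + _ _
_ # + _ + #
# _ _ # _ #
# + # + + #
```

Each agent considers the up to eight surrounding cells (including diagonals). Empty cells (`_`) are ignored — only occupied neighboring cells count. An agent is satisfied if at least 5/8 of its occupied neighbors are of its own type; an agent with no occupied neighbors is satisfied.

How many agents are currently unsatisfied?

17

Row 0: (0,1)# 3/4 ✓ · (0,2)+ 1/4 ✗ · (0,4)# 1/2 ✗ · (0,5)# 1/1 ✓
Row 1: (1,0)# 3/3 ✓ · (1,1)# 4/6 ✓ · (1,2)# 3/7 ✗ · (1,3)+ 3/5 ✗
Row 2: (2,1)# 4/6 ✓ · (2,2)+ 3/7 ✗ · (2,3)+ 4/5 ✓
Row 3: (3,1)# 2/4 ✗ · (3,2)+ 2/5 ✗ · (3,4)+ 1/4 ✗ · (3,5)# 1/2 ✗
Row 4: (4,0)# 2/3 ✓ · (4,3)# 1/5 ✗ · (4,5)# 2/4 ✗
Row 5: (5,0)# 1/2 ✗ · (5,1)+ 0/3 ✗ · (5,2)# 1/3 ✗ · (5,3)+ 1/3 ✗ · (5,4)+ 1/4 ✗ · (5,5)# 1/2 ✗
Unsatisfied: (0,2), (0,4), (1,2), (1,3), (2,2), (3,1), (3,2), (3,4), (3,5), (4,3), (4,5), (5,0), (5,1), (5,2), (5,3), (5,4), (5,5) — 17 in total.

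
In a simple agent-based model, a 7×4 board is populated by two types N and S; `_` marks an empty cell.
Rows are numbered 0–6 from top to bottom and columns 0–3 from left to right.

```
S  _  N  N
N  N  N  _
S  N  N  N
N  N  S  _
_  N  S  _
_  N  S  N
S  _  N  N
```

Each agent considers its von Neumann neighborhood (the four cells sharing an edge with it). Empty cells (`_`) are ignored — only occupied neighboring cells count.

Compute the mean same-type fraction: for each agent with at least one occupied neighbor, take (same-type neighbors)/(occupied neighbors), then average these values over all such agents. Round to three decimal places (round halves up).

0.625

Row 0: (0,0)S 0/1 · (0,2)N 2/2 · (0,3)N 1/1
Row 1: (1,0)N 1/3 · (1,1)N 3/3 · (1,2)N 3/3
Row 2: (2,0)S 0/3 · (2,1)N 3/4 · (2,2)N 3/4 · (2,3)N 1/1
Row 3: (3,0)N 1/2 · (3,1)N 3/4 · (3,2)S 1/3
Row 4: (4,1)N 2/3 · (4,2)S 2/3
Row 5: (5,1)N 1/2 · (5,2)S 1/4 · (5,3)N 1/2
Row 6: (6,0)S — no occupied neighbors · (6,2)N 1/2 · (6,3)N 2/2
Sum over 20 agents: 0/1 + 2/2 + 1/1 + 1/3 + 3/3 + 3/3 + 0/3 + 3/4 + 3/4 + 1/1 + 1/2 + 3/4 + 1/3 + 2/3 + 2/3 + 1/2 + 1/4 + 1/2 + 1/2 + 2/2 = 25/2; mean = 25/2 ÷ 20 = 5/8 = 0.625 → 0.625.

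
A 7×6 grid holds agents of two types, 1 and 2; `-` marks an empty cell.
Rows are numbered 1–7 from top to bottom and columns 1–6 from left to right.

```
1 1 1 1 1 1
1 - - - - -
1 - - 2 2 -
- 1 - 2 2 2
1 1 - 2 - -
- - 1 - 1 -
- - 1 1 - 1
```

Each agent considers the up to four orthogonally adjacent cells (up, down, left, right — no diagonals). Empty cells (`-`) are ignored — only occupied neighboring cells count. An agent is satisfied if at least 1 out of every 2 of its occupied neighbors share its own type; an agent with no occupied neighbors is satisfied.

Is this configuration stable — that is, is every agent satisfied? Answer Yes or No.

(1,1)1 2/2 ok
(1,2)1 2/2 ok
(1,3)1 2/2 ok
(1,4)1 2/2 ok
(1,5)1 2/2 ok
(1,6)1 1/1 ok
(2,1)1 2/2 ok
(3,1)1 1/1 ok
(3,4)2 2/2 ok
(3,5)2 2/2 ok
(4,2)1 1/1 ok
(4,4)2 3/3 ok
(4,5)2 3/3 ok
(4,6)2 1/1 ok
(5,1)1 1/1 ok
(5,2)1 2/2 ok
(5,4)2 1/1 ok
(6,3)1 1/1 ok
(6,5)1 0/0 ok
(7,3)1 2/2 ok
(7,4)1 1/1 ok
(7,6)1 0/0 ok
All meet the threshold, so the configuration is stable.

Yes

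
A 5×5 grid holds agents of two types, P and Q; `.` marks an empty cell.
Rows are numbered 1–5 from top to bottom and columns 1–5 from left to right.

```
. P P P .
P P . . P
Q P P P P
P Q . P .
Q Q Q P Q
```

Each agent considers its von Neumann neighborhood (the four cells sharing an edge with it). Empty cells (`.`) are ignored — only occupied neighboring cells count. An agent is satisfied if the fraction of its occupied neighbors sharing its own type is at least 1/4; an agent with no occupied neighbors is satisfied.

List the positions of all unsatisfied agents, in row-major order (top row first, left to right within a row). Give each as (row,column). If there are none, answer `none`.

(1,2)P 2/2 satisfied
(1,3)P 2/2 satisfied
(1,4)P 1/1 satisfied
(2,1)P 1/2 satisfied
(2,2)P 3/3 satisfied
(2,5)P 1/1 satisfied
(3,1)Q 0/3 not
(3,2)P 2/4 satisfied
(3,3)P 2/2 satisfied
(3,4)P 3/3 satisfied
(3,5)P 2/2 satisfied
(4,1)P 0/3 not
(4,2)Q 1/3 satisfied
(4,4)P 2/2 satisfied
(5,1)Q 1/2 satisfied
(5,2)Q 3/3 satisfied
(5,3)Q 1/2 satisfied
(5,4)P 1/3 satisfied
(5,5)Q 0/1 not

(3,1), (4,1), (5,5)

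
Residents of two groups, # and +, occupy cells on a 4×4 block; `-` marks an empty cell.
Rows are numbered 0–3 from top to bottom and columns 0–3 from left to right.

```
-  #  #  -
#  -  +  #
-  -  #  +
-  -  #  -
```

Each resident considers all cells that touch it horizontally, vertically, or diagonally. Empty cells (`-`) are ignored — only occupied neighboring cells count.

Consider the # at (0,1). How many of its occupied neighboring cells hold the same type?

2

Occupied neighbors of (0,1): (0,2)=#, (1,0)=#, (1,2)=+.
Same type (#): 2 of 3.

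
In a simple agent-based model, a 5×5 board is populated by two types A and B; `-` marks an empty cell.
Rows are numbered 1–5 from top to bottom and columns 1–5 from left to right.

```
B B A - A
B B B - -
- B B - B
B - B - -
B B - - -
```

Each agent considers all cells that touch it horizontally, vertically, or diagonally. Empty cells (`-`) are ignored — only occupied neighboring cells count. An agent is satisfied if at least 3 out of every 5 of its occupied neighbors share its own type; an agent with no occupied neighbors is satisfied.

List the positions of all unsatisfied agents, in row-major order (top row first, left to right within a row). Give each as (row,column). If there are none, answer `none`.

(1,3)

Row 1: (1,1)B 3/3 satisfied · (1,2)B 4/5 satisfied · (1,3)A 0/3 not · (1,5)A 0/0 satisfied
Row 2: (2,1)B 4/4 satisfied · (2,2)B 6/7 satisfied · (2,3)B 4/5 satisfied
Row 3: (3,2)B 6/6 satisfied · (3,3)B 4/4 satisfied · (3,5)B 0/0 satisfied
Row 4: (4,1)B 3/3 satisfied · (4,3)B 3/3 satisfied
Row 5: (5,1)B 2/2 satisfied · (5,2)B 3/3 satisfied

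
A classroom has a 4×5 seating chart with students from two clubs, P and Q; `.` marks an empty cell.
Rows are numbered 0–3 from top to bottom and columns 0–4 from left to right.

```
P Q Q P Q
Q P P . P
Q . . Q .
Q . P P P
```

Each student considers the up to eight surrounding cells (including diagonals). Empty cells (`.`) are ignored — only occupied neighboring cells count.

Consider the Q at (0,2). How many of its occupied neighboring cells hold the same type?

1

Occupied neighbors of (0,2): (0,1)=Q, (0,3)=P, (1,1)=P, (1,2)=P.
Same type (Q): 1 of 4.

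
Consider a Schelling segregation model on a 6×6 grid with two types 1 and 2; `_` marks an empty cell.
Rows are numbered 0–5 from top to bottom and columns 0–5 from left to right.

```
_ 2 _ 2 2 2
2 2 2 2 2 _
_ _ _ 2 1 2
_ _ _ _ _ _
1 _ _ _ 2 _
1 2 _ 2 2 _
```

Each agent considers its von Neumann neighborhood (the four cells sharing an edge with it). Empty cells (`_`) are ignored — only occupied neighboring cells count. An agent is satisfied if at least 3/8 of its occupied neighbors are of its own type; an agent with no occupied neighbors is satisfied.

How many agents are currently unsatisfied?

Row 0: (0,1)2 1/1 satisfied · (0,3)2 2/2 satisfied · (0,4)2 3/3 satisfied · (0,5)2 1/1 satisfied
Row 1: (1,0)2 1/1 satisfied · (1,1)2 3/3 satisfied · (1,2)2 2/2 satisfied · (1,3)2 4/4 satisfied · (1,4)2 2/3 satisfied
Row 2: (2,3)2 1/2 satisfied · (2,4)1 0/3 not · (2,5)2 0/1 not
Row 4: (4,0)1 1/1 satisfied · (4,4)2 1/1 satisfied
Row 5: (5,0)1 1/2 satisfied · (5,1)2 0/1 not · (5,3)2 1/1 satisfied · (5,4)2 2/2 satisfied
Unsatisfied: (2,4), (2,5), (5,1) — 3 in total.

3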